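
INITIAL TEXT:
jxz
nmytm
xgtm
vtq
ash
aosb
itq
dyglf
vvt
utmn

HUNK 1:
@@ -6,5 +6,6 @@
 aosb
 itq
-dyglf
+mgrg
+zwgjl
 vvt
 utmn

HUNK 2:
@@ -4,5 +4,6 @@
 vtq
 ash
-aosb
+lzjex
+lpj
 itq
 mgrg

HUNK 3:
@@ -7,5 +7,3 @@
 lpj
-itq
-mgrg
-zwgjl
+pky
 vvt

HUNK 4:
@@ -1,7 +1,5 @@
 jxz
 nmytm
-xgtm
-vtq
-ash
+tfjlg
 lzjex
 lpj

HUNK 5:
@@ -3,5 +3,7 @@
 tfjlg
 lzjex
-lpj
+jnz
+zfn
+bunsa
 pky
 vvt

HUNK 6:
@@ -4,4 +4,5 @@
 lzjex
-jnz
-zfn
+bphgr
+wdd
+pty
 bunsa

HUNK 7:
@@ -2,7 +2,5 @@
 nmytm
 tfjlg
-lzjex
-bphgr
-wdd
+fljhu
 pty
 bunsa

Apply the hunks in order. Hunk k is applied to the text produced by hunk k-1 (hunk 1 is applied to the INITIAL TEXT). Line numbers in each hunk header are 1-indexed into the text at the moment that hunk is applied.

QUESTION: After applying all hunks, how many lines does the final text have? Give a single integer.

Hunk 1: at line 6 remove [dyglf] add [mgrg,zwgjl] -> 11 lines: jxz nmytm xgtm vtq ash aosb itq mgrg zwgjl vvt utmn
Hunk 2: at line 4 remove [aosb] add [lzjex,lpj] -> 12 lines: jxz nmytm xgtm vtq ash lzjex lpj itq mgrg zwgjl vvt utmn
Hunk 3: at line 7 remove [itq,mgrg,zwgjl] add [pky] -> 10 lines: jxz nmytm xgtm vtq ash lzjex lpj pky vvt utmn
Hunk 4: at line 1 remove [xgtm,vtq,ash] add [tfjlg] -> 8 lines: jxz nmytm tfjlg lzjex lpj pky vvt utmn
Hunk 5: at line 3 remove [lpj] add [jnz,zfn,bunsa] -> 10 lines: jxz nmytm tfjlg lzjex jnz zfn bunsa pky vvt utmn
Hunk 6: at line 4 remove [jnz,zfn] add [bphgr,wdd,pty] -> 11 lines: jxz nmytm tfjlg lzjex bphgr wdd pty bunsa pky vvt utmn
Hunk 7: at line 2 remove [lzjex,bphgr,wdd] add [fljhu] -> 9 lines: jxz nmytm tfjlg fljhu pty bunsa pky vvt utmn
Final line count: 9

Answer: 9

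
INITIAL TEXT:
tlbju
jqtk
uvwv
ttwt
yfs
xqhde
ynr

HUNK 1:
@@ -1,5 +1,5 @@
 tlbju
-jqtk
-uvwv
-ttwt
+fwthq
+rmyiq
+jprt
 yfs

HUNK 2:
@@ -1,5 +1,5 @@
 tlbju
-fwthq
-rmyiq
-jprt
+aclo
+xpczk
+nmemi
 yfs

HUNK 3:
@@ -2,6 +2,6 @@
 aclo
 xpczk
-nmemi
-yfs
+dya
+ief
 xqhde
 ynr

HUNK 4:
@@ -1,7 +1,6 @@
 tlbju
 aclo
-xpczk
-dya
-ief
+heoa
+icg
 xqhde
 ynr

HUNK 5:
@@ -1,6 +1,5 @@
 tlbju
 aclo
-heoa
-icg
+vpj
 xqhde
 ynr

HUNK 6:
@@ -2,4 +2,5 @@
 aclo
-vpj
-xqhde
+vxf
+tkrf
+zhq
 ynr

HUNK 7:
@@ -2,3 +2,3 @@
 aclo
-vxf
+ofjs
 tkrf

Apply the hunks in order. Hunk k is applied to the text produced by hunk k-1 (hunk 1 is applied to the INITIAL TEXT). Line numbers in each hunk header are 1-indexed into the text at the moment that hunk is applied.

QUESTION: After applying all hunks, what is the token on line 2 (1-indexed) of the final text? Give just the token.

Hunk 1: at line 1 remove [jqtk,uvwv,ttwt] add [fwthq,rmyiq,jprt] -> 7 lines: tlbju fwthq rmyiq jprt yfs xqhde ynr
Hunk 2: at line 1 remove [fwthq,rmyiq,jprt] add [aclo,xpczk,nmemi] -> 7 lines: tlbju aclo xpczk nmemi yfs xqhde ynr
Hunk 3: at line 2 remove [nmemi,yfs] add [dya,ief] -> 7 lines: tlbju aclo xpczk dya ief xqhde ynr
Hunk 4: at line 1 remove [xpczk,dya,ief] add [heoa,icg] -> 6 lines: tlbju aclo heoa icg xqhde ynr
Hunk 5: at line 1 remove [heoa,icg] add [vpj] -> 5 lines: tlbju aclo vpj xqhde ynr
Hunk 6: at line 2 remove [vpj,xqhde] add [vxf,tkrf,zhq] -> 6 lines: tlbju aclo vxf tkrf zhq ynr
Hunk 7: at line 2 remove [vxf] add [ofjs] -> 6 lines: tlbju aclo ofjs tkrf zhq ynr
Final line 2: aclo

Answer: aclo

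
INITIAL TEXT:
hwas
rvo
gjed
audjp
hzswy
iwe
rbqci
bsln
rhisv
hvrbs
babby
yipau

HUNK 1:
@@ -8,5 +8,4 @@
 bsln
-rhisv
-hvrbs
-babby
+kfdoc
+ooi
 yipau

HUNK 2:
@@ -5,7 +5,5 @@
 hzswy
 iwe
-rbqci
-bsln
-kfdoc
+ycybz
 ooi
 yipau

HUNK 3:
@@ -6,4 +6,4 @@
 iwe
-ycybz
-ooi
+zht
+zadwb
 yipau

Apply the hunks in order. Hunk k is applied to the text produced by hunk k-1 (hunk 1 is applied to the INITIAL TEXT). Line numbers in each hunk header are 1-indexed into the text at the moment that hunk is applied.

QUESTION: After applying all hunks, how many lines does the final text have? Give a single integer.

Answer: 9

Derivation:
Hunk 1: at line 8 remove [rhisv,hvrbs,babby] add [kfdoc,ooi] -> 11 lines: hwas rvo gjed audjp hzswy iwe rbqci bsln kfdoc ooi yipau
Hunk 2: at line 5 remove [rbqci,bsln,kfdoc] add [ycybz] -> 9 lines: hwas rvo gjed audjp hzswy iwe ycybz ooi yipau
Hunk 3: at line 6 remove [ycybz,ooi] add [zht,zadwb] -> 9 lines: hwas rvo gjed audjp hzswy iwe zht zadwb yipau
Final line count: 9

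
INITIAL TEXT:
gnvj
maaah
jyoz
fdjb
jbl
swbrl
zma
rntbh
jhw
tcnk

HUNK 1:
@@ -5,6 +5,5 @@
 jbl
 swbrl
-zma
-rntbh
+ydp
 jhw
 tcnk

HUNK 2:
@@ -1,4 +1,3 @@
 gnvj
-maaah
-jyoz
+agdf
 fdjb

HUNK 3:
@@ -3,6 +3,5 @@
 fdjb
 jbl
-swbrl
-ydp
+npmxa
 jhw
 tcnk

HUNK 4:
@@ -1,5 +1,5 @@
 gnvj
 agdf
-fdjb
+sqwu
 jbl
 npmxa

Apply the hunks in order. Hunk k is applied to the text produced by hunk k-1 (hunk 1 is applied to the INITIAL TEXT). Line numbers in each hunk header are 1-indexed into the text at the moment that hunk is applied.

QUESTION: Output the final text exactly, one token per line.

Answer: gnvj
agdf
sqwu
jbl
npmxa
jhw
tcnk

Derivation:
Hunk 1: at line 5 remove [zma,rntbh] add [ydp] -> 9 lines: gnvj maaah jyoz fdjb jbl swbrl ydp jhw tcnk
Hunk 2: at line 1 remove [maaah,jyoz] add [agdf] -> 8 lines: gnvj agdf fdjb jbl swbrl ydp jhw tcnk
Hunk 3: at line 3 remove [swbrl,ydp] add [npmxa] -> 7 lines: gnvj agdf fdjb jbl npmxa jhw tcnk
Hunk 4: at line 1 remove [fdjb] add [sqwu] -> 7 lines: gnvj agdf sqwu jbl npmxa jhw tcnk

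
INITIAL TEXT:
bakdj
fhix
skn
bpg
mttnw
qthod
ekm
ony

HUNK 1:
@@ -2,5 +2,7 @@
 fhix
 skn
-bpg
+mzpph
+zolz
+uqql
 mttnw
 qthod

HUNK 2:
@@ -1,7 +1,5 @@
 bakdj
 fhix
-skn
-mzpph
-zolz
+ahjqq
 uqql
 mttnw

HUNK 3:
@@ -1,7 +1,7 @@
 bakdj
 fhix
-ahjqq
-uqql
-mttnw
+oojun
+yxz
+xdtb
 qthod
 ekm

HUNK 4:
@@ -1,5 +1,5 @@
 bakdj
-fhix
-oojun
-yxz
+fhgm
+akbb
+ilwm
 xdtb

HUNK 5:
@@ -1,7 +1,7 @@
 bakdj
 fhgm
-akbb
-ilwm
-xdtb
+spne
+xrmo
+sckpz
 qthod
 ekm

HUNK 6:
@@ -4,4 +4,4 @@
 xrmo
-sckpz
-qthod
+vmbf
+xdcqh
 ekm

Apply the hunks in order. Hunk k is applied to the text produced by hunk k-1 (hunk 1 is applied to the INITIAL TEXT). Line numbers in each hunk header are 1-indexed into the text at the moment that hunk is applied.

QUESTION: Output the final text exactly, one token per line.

Hunk 1: at line 2 remove [bpg] add [mzpph,zolz,uqql] -> 10 lines: bakdj fhix skn mzpph zolz uqql mttnw qthod ekm ony
Hunk 2: at line 1 remove [skn,mzpph,zolz] add [ahjqq] -> 8 lines: bakdj fhix ahjqq uqql mttnw qthod ekm ony
Hunk 3: at line 1 remove [ahjqq,uqql,mttnw] add [oojun,yxz,xdtb] -> 8 lines: bakdj fhix oojun yxz xdtb qthod ekm ony
Hunk 4: at line 1 remove [fhix,oojun,yxz] add [fhgm,akbb,ilwm] -> 8 lines: bakdj fhgm akbb ilwm xdtb qthod ekm ony
Hunk 5: at line 1 remove [akbb,ilwm,xdtb] add [spne,xrmo,sckpz] -> 8 lines: bakdj fhgm spne xrmo sckpz qthod ekm ony
Hunk 6: at line 4 remove [sckpz,qthod] add [vmbf,xdcqh] -> 8 lines: bakdj fhgm spne xrmo vmbf xdcqh ekm ony

Answer: bakdj
fhgm
spne
xrmo
vmbf
xdcqh
ekm
ony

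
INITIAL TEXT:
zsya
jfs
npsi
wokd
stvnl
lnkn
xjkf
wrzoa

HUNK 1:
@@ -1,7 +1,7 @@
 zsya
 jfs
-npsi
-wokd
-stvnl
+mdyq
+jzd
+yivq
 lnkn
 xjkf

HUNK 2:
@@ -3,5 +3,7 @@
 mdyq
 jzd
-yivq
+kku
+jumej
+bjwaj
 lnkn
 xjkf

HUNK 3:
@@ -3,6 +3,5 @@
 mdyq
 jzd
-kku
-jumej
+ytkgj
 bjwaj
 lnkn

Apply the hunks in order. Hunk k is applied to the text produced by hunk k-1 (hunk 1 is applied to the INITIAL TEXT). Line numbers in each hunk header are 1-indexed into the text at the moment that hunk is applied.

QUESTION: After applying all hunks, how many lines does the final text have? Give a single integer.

Hunk 1: at line 1 remove [npsi,wokd,stvnl] add [mdyq,jzd,yivq] -> 8 lines: zsya jfs mdyq jzd yivq lnkn xjkf wrzoa
Hunk 2: at line 3 remove [yivq] add [kku,jumej,bjwaj] -> 10 lines: zsya jfs mdyq jzd kku jumej bjwaj lnkn xjkf wrzoa
Hunk 3: at line 3 remove [kku,jumej] add [ytkgj] -> 9 lines: zsya jfs mdyq jzd ytkgj bjwaj lnkn xjkf wrzoa
Final line count: 9

Answer: 9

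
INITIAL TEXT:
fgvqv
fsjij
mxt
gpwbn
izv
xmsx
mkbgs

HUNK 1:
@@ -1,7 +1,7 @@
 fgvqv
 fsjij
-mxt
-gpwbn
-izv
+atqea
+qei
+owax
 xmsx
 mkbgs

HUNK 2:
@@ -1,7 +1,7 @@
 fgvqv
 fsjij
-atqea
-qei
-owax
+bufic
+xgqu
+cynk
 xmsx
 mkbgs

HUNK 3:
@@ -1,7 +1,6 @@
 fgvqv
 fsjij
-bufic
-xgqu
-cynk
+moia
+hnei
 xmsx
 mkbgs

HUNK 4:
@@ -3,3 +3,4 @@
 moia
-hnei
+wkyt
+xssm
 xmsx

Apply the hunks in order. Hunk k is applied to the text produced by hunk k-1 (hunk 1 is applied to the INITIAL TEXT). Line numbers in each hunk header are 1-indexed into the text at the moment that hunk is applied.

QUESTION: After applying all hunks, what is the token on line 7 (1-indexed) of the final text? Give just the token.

Hunk 1: at line 1 remove [mxt,gpwbn,izv] add [atqea,qei,owax] -> 7 lines: fgvqv fsjij atqea qei owax xmsx mkbgs
Hunk 2: at line 1 remove [atqea,qei,owax] add [bufic,xgqu,cynk] -> 7 lines: fgvqv fsjij bufic xgqu cynk xmsx mkbgs
Hunk 3: at line 1 remove [bufic,xgqu,cynk] add [moia,hnei] -> 6 lines: fgvqv fsjij moia hnei xmsx mkbgs
Hunk 4: at line 3 remove [hnei] add [wkyt,xssm] -> 7 lines: fgvqv fsjij moia wkyt xssm xmsx mkbgs
Final line 7: mkbgs

Answer: mkbgs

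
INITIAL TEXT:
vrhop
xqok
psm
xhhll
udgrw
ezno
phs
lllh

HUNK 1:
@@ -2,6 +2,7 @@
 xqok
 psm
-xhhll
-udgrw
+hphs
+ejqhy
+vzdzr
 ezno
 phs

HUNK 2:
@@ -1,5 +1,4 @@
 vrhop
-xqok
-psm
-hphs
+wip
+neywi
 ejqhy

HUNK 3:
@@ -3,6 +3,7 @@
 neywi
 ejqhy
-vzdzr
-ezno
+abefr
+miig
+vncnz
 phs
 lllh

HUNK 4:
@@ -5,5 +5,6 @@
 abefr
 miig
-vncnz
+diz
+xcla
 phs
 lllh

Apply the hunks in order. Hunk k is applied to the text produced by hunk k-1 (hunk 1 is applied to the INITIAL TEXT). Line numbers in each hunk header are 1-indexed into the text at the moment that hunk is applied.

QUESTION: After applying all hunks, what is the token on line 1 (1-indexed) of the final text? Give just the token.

Hunk 1: at line 2 remove [xhhll,udgrw] add [hphs,ejqhy,vzdzr] -> 9 lines: vrhop xqok psm hphs ejqhy vzdzr ezno phs lllh
Hunk 2: at line 1 remove [xqok,psm,hphs] add [wip,neywi] -> 8 lines: vrhop wip neywi ejqhy vzdzr ezno phs lllh
Hunk 3: at line 3 remove [vzdzr,ezno] add [abefr,miig,vncnz] -> 9 lines: vrhop wip neywi ejqhy abefr miig vncnz phs lllh
Hunk 4: at line 5 remove [vncnz] add [diz,xcla] -> 10 lines: vrhop wip neywi ejqhy abefr miig diz xcla phs lllh
Final line 1: vrhop

Answer: vrhop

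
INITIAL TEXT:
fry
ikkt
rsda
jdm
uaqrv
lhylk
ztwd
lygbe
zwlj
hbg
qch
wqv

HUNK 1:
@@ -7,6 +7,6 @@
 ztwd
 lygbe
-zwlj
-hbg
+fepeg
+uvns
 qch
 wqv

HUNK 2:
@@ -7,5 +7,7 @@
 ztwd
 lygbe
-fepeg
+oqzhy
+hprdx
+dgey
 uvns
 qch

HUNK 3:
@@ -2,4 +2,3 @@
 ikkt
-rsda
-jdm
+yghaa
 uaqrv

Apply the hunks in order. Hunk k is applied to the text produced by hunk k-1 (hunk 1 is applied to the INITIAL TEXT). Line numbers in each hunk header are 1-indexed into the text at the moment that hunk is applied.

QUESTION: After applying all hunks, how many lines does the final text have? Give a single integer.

Hunk 1: at line 7 remove [zwlj,hbg] add [fepeg,uvns] -> 12 lines: fry ikkt rsda jdm uaqrv lhylk ztwd lygbe fepeg uvns qch wqv
Hunk 2: at line 7 remove [fepeg] add [oqzhy,hprdx,dgey] -> 14 lines: fry ikkt rsda jdm uaqrv lhylk ztwd lygbe oqzhy hprdx dgey uvns qch wqv
Hunk 3: at line 2 remove [rsda,jdm] add [yghaa] -> 13 lines: fry ikkt yghaa uaqrv lhylk ztwd lygbe oqzhy hprdx dgey uvns qch wqv
Final line count: 13

Answer: 13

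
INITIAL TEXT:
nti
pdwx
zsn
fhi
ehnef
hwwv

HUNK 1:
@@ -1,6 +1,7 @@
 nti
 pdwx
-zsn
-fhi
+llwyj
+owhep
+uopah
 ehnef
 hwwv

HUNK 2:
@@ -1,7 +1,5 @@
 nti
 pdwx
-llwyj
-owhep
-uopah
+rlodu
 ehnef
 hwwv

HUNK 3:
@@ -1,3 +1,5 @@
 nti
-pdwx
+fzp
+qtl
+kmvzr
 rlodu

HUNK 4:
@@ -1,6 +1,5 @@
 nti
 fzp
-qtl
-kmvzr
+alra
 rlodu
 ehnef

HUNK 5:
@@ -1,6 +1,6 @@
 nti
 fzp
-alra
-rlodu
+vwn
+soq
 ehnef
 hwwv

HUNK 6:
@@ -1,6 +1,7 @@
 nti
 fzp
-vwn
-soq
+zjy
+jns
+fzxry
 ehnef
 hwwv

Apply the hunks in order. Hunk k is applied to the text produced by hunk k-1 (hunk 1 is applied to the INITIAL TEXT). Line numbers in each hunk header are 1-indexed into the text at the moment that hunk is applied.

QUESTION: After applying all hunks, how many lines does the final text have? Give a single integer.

Hunk 1: at line 1 remove [zsn,fhi] add [llwyj,owhep,uopah] -> 7 lines: nti pdwx llwyj owhep uopah ehnef hwwv
Hunk 2: at line 1 remove [llwyj,owhep,uopah] add [rlodu] -> 5 lines: nti pdwx rlodu ehnef hwwv
Hunk 3: at line 1 remove [pdwx] add [fzp,qtl,kmvzr] -> 7 lines: nti fzp qtl kmvzr rlodu ehnef hwwv
Hunk 4: at line 1 remove [qtl,kmvzr] add [alra] -> 6 lines: nti fzp alra rlodu ehnef hwwv
Hunk 5: at line 1 remove [alra,rlodu] add [vwn,soq] -> 6 lines: nti fzp vwn soq ehnef hwwv
Hunk 6: at line 1 remove [vwn,soq] add [zjy,jns,fzxry] -> 7 lines: nti fzp zjy jns fzxry ehnef hwwv
Final line count: 7

Answer: 7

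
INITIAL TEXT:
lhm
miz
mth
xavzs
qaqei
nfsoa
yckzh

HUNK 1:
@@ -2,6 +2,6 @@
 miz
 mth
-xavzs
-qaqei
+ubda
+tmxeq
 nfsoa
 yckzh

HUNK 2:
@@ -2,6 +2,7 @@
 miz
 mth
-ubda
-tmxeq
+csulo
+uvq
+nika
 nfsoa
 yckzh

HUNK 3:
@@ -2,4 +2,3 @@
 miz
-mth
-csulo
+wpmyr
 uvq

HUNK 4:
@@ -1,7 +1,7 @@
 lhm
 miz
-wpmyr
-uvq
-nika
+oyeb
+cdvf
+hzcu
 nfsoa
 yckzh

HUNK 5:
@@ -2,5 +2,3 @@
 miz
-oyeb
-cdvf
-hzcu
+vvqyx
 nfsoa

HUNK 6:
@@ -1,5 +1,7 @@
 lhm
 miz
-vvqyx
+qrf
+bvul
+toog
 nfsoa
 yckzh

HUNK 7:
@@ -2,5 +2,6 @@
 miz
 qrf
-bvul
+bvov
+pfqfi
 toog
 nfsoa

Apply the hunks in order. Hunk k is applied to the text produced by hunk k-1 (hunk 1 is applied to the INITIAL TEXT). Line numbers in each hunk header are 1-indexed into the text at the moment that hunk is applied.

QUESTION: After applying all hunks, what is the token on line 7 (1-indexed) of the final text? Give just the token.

Hunk 1: at line 2 remove [xavzs,qaqei] add [ubda,tmxeq] -> 7 lines: lhm miz mth ubda tmxeq nfsoa yckzh
Hunk 2: at line 2 remove [ubda,tmxeq] add [csulo,uvq,nika] -> 8 lines: lhm miz mth csulo uvq nika nfsoa yckzh
Hunk 3: at line 2 remove [mth,csulo] add [wpmyr] -> 7 lines: lhm miz wpmyr uvq nika nfsoa yckzh
Hunk 4: at line 1 remove [wpmyr,uvq,nika] add [oyeb,cdvf,hzcu] -> 7 lines: lhm miz oyeb cdvf hzcu nfsoa yckzh
Hunk 5: at line 2 remove [oyeb,cdvf,hzcu] add [vvqyx] -> 5 lines: lhm miz vvqyx nfsoa yckzh
Hunk 6: at line 1 remove [vvqyx] add [qrf,bvul,toog] -> 7 lines: lhm miz qrf bvul toog nfsoa yckzh
Hunk 7: at line 2 remove [bvul] add [bvov,pfqfi] -> 8 lines: lhm miz qrf bvov pfqfi toog nfsoa yckzh
Final line 7: nfsoa

Answer: nfsoa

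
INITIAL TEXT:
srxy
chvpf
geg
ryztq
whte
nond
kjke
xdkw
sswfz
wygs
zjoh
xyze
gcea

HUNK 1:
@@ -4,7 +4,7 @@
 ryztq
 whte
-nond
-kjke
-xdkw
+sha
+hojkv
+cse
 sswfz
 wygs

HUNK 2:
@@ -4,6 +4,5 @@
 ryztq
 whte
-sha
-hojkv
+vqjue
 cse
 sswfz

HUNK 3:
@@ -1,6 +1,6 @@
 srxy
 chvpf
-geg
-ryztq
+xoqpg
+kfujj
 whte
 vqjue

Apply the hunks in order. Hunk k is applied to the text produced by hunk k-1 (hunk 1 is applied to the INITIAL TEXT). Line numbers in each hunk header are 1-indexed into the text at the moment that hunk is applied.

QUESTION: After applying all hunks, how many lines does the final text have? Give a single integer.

Answer: 12

Derivation:
Hunk 1: at line 4 remove [nond,kjke,xdkw] add [sha,hojkv,cse] -> 13 lines: srxy chvpf geg ryztq whte sha hojkv cse sswfz wygs zjoh xyze gcea
Hunk 2: at line 4 remove [sha,hojkv] add [vqjue] -> 12 lines: srxy chvpf geg ryztq whte vqjue cse sswfz wygs zjoh xyze gcea
Hunk 3: at line 1 remove [geg,ryztq] add [xoqpg,kfujj] -> 12 lines: srxy chvpf xoqpg kfujj whte vqjue cse sswfz wygs zjoh xyze gcea
Final line count: 12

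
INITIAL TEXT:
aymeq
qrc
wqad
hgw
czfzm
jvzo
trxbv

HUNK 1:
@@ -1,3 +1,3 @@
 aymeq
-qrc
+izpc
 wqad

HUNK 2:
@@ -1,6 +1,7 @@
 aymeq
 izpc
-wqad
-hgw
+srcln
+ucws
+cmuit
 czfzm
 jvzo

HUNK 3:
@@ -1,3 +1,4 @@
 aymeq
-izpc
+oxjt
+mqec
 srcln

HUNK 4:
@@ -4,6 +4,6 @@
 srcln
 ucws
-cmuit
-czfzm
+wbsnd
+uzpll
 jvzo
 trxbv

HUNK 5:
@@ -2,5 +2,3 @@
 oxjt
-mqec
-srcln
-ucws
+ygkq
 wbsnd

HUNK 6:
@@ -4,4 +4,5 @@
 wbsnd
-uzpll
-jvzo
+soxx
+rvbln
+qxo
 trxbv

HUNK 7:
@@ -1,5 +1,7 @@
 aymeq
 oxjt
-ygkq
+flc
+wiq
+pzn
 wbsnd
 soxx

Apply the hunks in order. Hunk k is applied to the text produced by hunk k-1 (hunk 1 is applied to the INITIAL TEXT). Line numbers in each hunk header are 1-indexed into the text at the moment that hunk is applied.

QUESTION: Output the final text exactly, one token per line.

Answer: aymeq
oxjt
flc
wiq
pzn
wbsnd
soxx
rvbln
qxo
trxbv

Derivation:
Hunk 1: at line 1 remove [qrc] add [izpc] -> 7 lines: aymeq izpc wqad hgw czfzm jvzo trxbv
Hunk 2: at line 1 remove [wqad,hgw] add [srcln,ucws,cmuit] -> 8 lines: aymeq izpc srcln ucws cmuit czfzm jvzo trxbv
Hunk 3: at line 1 remove [izpc] add [oxjt,mqec] -> 9 lines: aymeq oxjt mqec srcln ucws cmuit czfzm jvzo trxbv
Hunk 4: at line 4 remove [cmuit,czfzm] add [wbsnd,uzpll] -> 9 lines: aymeq oxjt mqec srcln ucws wbsnd uzpll jvzo trxbv
Hunk 5: at line 2 remove [mqec,srcln,ucws] add [ygkq] -> 7 lines: aymeq oxjt ygkq wbsnd uzpll jvzo trxbv
Hunk 6: at line 4 remove [uzpll,jvzo] add [soxx,rvbln,qxo] -> 8 lines: aymeq oxjt ygkq wbsnd soxx rvbln qxo trxbv
Hunk 7: at line 1 remove [ygkq] add [flc,wiq,pzn] -> 10 lines: aymeq oxjt flc wiq pzn wbsnd soxx rvbln qxo trxbv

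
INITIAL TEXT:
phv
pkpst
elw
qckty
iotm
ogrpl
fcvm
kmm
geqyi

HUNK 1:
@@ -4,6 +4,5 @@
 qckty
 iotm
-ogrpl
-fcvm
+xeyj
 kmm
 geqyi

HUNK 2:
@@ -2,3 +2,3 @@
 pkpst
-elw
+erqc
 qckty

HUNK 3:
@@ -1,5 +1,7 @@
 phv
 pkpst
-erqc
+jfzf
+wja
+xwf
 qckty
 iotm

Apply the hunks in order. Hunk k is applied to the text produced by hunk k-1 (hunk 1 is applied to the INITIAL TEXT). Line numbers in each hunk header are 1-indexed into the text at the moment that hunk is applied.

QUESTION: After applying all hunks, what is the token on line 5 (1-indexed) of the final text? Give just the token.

Answer: xwf

Derivation:
Hunk 1: at line 4 remove [ogrpl,fcvm] add [xeyj] -> 8 lines: phv pkpst elw qckty iotm xeyj kmm geqyi
Hunk 2: at line 2 remove [elw] add [erqc] -> 8 lines: phv pkpst erqc qckty iotm xeyj kmm geqyi
Hunk 3: at line 1 remove [erqc] add [jfzf,wja,xwf] -> 10 lines: phv pkpst jfzf wja xwf qckty iotm xeyj kmm geqyi
Final line 5: xwf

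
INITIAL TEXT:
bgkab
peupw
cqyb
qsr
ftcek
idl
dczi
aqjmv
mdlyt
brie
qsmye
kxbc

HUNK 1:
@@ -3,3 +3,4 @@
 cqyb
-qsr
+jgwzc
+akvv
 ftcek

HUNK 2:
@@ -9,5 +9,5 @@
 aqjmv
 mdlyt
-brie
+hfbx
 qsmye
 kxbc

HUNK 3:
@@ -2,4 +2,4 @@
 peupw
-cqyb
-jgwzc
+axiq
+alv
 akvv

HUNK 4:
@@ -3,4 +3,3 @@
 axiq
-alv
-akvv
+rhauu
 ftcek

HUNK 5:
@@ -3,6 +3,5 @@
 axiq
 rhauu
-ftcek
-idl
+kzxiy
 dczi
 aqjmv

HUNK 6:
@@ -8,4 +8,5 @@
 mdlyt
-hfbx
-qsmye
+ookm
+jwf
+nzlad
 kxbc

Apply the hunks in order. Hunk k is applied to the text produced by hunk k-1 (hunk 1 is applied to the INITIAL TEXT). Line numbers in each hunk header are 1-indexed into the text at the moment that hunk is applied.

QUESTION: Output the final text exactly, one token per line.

Answer: bgkab
peupw
axiq
rhauu
kzxiy
dczi
aqjmv
mdlyt
ookm
jwf
nzlad
kxbc

Derivation:
Hunk 1: at line 3 remove [qsr] add [jgwzc,akvv] -> 13 lines: bgkab peupw cqyb jgwzc akvv ftcek idl dczi aqjmv mdlyt brie qsmye kxbc
Hunk 2: at line 9 remove [brie] add [hfbx] -> 13 lines: bgkab peupw cqyb jgwzc akvv ftcek idl dczi aqjmv mdlyt hfbx qsmye kxbc
Hunk 3: at line 2 remove [cqyb,jgwzc] add [axiq,alv] -> 13 lines: bgkab peupw axiq alv akvv ftcek idl dczi aqjmv mdlyt hfbx qsmye kxbc
Hunk 4: at line 3 remove [alv,akvv] add [rhauu] -> 12 lines: bgkab peupw axiq rhauu ftcek idl dczi aqjmv mdlyt hfbx qsmye kxbc
Hunk 5: at line 3 remove [ftcek,idl] add [kzxiy] -> 11 lines: bgkab peupw axiq rhauu kzxiy dczi aqjmv mdlyt hfbx qsmye kxbc
Hunk 6: at line 8 remove [hfbx,qsmye] add [ookm,jwf,nzlad] -> 12 lines: bgkab peupw axiq rhauu kzxiy dczi aqjmv mdlyt ookm jwf nzlad kxbc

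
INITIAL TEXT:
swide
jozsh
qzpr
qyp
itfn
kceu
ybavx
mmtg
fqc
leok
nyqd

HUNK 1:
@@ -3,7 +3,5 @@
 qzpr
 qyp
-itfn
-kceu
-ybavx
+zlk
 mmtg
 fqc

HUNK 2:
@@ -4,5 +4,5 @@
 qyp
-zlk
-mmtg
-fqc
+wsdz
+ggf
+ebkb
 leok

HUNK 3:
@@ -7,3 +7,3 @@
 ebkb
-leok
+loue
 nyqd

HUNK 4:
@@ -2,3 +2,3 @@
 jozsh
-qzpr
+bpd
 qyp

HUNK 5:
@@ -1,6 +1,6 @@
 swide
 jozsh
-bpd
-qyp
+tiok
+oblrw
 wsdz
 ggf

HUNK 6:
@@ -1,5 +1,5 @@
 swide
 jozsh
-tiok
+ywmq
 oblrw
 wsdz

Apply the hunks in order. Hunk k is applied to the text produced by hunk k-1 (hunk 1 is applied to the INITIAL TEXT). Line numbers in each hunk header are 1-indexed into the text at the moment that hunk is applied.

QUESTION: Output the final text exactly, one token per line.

Hunk 1: at line 3 remove [itfn,kceu,ybavx] add [zlk] -> 9 lines: swide jozsh qzpr qyp zlk mmtg fqc leok nyqd
Hunk 2: at line 4 remove [zlk,mmtg,fqc] add [wsdz,ggf,ebkb] -> 9 lines: swide jozsh qzpr qyp wsdz ggf ebkb leok nyqd
Hunk 3: at line 7 remove [leok] add [loue] -> 9 lines: swide jozsh qzpr qyp wsdz ggf ebkb loue nyqd
Hunk 4: at line 2 remove [qzpr] add [bpd] -> 9 lines: swide jozsh bpd qyp wsdz ggf ebkb loue nyqd
Hunk 5: at line 1 remove [bpd,qyp] add [tiok,oblrw] -> 9 lines: swide jozsh tiok oblrw wsdz ggf ebkb loue nyqd
Hunk 6: at line 1 remove [tiok] add [ywmq] -> 9 lines: swide jozsh ywmq oblrw wsdz ggf ebkb loue nyqd

Answer: swide
jozsh
ywmq
oblrw
wsdz
ggf
ebkb
loue
nyqd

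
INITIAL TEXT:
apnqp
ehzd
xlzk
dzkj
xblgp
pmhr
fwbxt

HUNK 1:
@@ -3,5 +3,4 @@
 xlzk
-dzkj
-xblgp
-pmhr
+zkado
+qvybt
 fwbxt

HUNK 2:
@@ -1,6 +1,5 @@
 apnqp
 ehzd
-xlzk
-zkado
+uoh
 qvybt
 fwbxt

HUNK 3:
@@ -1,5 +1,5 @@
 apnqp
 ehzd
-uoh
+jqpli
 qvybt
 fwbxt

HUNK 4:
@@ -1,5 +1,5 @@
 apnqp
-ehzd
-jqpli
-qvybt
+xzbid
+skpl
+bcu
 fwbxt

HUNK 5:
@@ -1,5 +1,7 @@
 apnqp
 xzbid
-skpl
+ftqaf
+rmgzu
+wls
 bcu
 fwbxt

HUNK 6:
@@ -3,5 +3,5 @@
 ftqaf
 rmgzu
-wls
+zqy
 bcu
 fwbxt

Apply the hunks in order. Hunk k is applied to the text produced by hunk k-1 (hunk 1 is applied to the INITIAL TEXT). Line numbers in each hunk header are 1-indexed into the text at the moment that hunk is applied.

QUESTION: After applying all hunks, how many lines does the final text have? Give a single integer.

Answer: 7

Derivation:
Hunk 1: at line 3 remove [dzkj,xblgp,pmhr] add [zkado,qvybt] -> 6 lines: apnqp ehzd xlzk zkado qvybt fwbxt
Hunk 2: at line 1 remove [xlzk,zkado] add [uoh] -> 5 lines: apnqp ehzd uoh qvybt fwbxt
Hunk 3: at line 1 remove [uoh] add [jqpli] -> 5 lines: apnqp ehzd jqpli qvybt fwbxt
Hunk 4: at line 1 remove [ehzd,jqpli,qvybt] add [xzbid,skpl,bcu] -> 5 lines: apnqp xzbid skpl bcu fwbxt
Hunk 5: at line 1 remove [skpl] add [ftqaf,rmgzu,wls] -> 7 lines: apnqp xzbid ftqaf rmgzu wls bcu fwbxt
Hunk 6: at line 3 remove [wls] add [zqy] -> 7 lines: apnqp xzbid ftqaf rmgzu zqy bcu fwbxt
Final line count: 7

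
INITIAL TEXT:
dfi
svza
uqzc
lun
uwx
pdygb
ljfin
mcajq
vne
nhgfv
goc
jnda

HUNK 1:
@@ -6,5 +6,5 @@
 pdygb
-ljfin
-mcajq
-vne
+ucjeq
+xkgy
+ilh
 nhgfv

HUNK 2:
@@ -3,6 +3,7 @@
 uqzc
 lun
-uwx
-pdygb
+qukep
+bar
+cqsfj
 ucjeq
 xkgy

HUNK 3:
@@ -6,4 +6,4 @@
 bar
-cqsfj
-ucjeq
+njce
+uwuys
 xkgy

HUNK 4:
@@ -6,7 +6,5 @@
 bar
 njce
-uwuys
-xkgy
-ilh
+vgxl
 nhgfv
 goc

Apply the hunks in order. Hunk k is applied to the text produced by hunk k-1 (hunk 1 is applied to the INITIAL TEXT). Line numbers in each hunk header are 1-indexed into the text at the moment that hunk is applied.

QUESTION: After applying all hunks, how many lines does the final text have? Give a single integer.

Hunk 1: at line 6 remove [ljfin,mcajq,vne] add [ucjeq,xkgy,ilh] -> 12 lines: dfi svza uqzc lun uwx pdygb ucjeq xkgy ilh nhgfv goc jnda
Hunk 2: at line 3 remove [uwx,pdygb] add [qukep,bar,cqsfj] -> 13 lines: dfi svza uqzc lun qukep bar cqsfj ucjeq xkgy ilh nhgfv goc jnda
Hunk 3: at line 6 remove [cqsfj,ucjeq] add [njce,uwuys] -> 13 lines: dfi svza uqzc lun qukep bar njce uwuys xkgy ilh nhgfv goc jnda
Hunk 4: at line 6 remove [uwuys,xkgy,ilh] add [vgxl] -> 11 lines: dfi svza uqzc lun qukep bar njce vgxl nhgfv goc jnda
Final line count: 11

Answer: 11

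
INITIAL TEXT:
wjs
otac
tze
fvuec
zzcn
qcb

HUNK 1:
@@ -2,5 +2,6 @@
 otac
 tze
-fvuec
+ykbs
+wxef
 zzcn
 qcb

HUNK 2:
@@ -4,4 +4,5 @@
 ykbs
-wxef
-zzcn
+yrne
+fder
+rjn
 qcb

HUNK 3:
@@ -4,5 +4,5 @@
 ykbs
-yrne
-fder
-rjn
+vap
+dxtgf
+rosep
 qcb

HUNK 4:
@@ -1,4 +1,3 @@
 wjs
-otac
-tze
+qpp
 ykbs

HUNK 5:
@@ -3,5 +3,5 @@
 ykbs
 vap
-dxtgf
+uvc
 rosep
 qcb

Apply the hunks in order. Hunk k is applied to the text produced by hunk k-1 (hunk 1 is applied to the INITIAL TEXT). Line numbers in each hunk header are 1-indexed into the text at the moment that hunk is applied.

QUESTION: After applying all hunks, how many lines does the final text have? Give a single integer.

Hunk 1: at line 2 remove [fvuec] add [ykbs,wxef] -> 7 lines: wjs otac tze ykbs wxef zzcn qcb
Hunk 2: at line 4 remove [wxef,zzcn] add [yrne,fder,rjn] -> 8 lines: wjs otac tze ykbs yrne fder rjn qcb
Hunk 3: at line 4 remove [yrne,fder,rjn] add [vap,dxtgf,rosep] -> 8 lines: wjs otac tze ykbs vap dxtgf rosep qcb
Hunk 4: at line 1 remove [otac,tze] add [qpp] -> 7 lines: wjs qpp ykbs vap dxtgf rosep qcb
Hunk 5: at line 3 remove [dxtgf] add [uvc] -> 7 lines: wjs qpp ykbs vap uvc rosep qcb
Final line count: 7

Answer: 7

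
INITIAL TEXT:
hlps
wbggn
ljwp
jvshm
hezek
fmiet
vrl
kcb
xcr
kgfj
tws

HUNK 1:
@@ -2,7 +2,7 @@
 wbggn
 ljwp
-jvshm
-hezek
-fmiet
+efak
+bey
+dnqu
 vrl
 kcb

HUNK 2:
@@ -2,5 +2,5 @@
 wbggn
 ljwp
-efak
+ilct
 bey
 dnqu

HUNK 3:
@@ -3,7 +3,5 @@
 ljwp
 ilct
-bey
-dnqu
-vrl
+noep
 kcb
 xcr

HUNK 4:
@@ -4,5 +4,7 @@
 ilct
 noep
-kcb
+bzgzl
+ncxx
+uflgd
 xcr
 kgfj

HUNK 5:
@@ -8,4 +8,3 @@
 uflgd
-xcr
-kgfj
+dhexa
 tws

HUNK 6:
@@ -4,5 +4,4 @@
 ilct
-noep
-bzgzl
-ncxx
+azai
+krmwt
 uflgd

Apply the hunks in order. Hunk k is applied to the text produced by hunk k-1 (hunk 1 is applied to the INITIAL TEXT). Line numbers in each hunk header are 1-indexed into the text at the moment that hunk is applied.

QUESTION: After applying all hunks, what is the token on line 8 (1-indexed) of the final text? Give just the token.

Answer: dhexa

Derivation:
Hunk 1: at line 2 remove [jvshm,hezek,fmiet] add [efak,bey,dnqu] -> 11 lines: hlps wbggn ljwp efak bey dnqu vrl kcb xcr kgfj tws
Hunk 2: at line 2 remove [efak] add [ilct] -> 11 lines: hlps wbggn ljwp ilct bey dnqu vrl kcb xcr kgfj tws
Hunk 3: at line 3 remove [bey,dnqu,vrl] add [noep] -> 9 lines: hlps wbggn ljwp ilct noep kcb xcr kgfj tws
Hunk 4: at line 4 remove [kcb] add [bzgzl,ncxx,uflgd] -> 11 lines: hlps wbggn ljwp ilct noep bzgzl ncxx uflgd xcr kgfj tws
Hunk 5: at line 8 remove [xcr,kgfj] add [dhexa] -> 10 lines: hlps wbggn ljwp ilct noep bzgzl ncxx uflgd dhexa tws
Hunk 6: at line 4 remove [noep,bzgzl,ncxx] add [azai,krmwt] -> 9 lines: hlps wbggn ljwp ilct azai krmwt uflgd dhexa tws
Final line 8: dhexa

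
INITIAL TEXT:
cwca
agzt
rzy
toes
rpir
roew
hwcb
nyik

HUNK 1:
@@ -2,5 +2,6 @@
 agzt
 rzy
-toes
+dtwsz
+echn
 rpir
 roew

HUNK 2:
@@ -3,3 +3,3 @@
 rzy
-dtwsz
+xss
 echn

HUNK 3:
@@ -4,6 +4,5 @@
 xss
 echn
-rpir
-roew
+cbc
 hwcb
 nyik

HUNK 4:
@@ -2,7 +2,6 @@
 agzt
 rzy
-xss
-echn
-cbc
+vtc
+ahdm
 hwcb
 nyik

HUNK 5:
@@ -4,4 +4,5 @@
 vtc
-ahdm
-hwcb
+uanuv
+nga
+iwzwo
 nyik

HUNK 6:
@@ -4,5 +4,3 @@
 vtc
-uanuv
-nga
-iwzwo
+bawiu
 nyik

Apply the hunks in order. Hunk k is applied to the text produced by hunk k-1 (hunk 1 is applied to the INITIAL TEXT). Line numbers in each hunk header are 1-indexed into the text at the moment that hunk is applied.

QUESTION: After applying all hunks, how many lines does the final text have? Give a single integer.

Hunk 1: at line 2 remove [toes] add [dtwsz,echn] -> 9 lines: cwca agzt rzy dtwsz echn rpir roew hwcb nyik
Hunk 2: at line 3 remove [dtwsz] add [xss] -> 9 lines: cwca agzt rzy xss echn rpir roew hwcb nyik
Hunk 3: at line 4 remove [rpir,roew] add [cbc] -> 8 lines: cwca agzt rzy xss echn cbc hwcb nyik
Hunk 4: at line 2 remove [xss,echn,cbc] add [vtc,ahdm] -> 7 lines: cwca agzt rzy vtc ahdm hwcb nyik
Hunk 5: at line 4 remove [ahdm,hwcb] add [uanuv,nga,iwzwo] -> 8 lines: cwca agzt rzy vtc uanuv nga iwzwo nyik
Hunk 6: at line 4 remove [uanuv,nga,iwzwo] add [bawiu] -> 6 lines: cwca agzt rzy vtc bawiu nyik
Final line count: 6

Answer: 6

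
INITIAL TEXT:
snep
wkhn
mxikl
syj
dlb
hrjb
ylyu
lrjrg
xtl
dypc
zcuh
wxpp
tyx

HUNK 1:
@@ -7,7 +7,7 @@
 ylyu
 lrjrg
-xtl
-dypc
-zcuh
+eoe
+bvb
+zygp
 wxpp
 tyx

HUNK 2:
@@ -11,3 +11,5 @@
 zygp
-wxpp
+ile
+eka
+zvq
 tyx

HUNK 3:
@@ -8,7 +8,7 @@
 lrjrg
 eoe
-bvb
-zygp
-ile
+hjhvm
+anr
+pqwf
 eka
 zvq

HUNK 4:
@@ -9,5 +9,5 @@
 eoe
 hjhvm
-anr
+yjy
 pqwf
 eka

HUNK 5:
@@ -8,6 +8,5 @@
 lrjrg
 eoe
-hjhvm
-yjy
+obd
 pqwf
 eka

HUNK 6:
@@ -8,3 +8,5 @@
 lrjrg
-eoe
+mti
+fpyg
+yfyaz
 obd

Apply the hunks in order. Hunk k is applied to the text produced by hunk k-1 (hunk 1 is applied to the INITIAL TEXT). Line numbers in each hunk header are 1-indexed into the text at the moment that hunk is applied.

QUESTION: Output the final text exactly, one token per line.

Answer: snep
wkhn
mxikl
syj
dlb
hrjb
ylyu
lrjrg
mti
fpyg
yfyaz
obd
pqwf
eka
zvq
tyx

Derivation:
Hunk 1: at line 7 remove [xtl,dypc,zcuh] add [eoe,bvb,zygp] -> 13 lines: snep wkhn mxikl syj dlb hrjb ylyu lrjrg eoe bvb zygp wxpp tyx
Hunk 2: at line 11 remove [wxpp] add [ile,eka,zvq] -> 15 lines: snep wkhn mxikl syj dlb hrjb ylyu lrjrg eoe bvb zygp ile eka zvq tyx
Hunk 3: at line 8 remove [bvb,zygp,ile] add [hjhvm,anr,pqwf] -> 15 lines: snep wkhn mxikl syj dlb hrjb ylyu lrjrg eoe hjhvm anr pqwf eka zvq tyx
Hunk 4: at line 9 remove [anr] add [yjy] -> 15 lines: snep wkhn mxikl syj dlb hrjb ylyu lrjrg eoe hjhvm yjy pqwf eka zvq tyx
Hunk 5: at line 8 remove [hjhvm,yjy] add [obd] -> 14 lines: snep wkhn mxikl syj dlb hrjb ylyu lrjrg eoe obd pqwf eka zvq tyx
Hunk 6: at line 8 remove [eoe] add [mti,fpyg,yfyaz] -> 16 lines: snep wkhn mxikl syj dlb hrjb ylyu lrjrg mti fpyg yfyaz obd pqwf eka zvq tyx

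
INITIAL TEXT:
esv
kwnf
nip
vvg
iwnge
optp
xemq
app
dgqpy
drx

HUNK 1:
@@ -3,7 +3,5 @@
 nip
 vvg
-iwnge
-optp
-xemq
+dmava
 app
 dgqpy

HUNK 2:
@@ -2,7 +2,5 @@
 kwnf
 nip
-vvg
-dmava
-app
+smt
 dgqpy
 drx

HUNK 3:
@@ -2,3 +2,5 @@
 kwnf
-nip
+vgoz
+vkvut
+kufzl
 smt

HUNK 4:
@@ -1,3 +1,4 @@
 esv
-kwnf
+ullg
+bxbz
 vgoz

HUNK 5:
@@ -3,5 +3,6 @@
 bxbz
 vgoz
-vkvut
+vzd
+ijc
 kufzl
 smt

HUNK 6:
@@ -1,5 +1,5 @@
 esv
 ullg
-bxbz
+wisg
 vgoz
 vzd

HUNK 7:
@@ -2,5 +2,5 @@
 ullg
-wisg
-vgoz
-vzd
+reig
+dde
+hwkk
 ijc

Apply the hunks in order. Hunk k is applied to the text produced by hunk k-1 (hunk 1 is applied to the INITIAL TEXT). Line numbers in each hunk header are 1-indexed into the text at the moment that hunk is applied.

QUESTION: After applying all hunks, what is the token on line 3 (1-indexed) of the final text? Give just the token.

Answer: reig

Derivation:
Hunk 1: at line 3 remove [iwnge,optp,xemq] add [dmava] -> 8 lines: esv kwnf nip vvg dmava app dgqpy drx
Hunk 2: at line 2 remove [vvg,dmava,app] add [smt] -> 6 lines: esv kwnf nip smt dgqpy drx
Hunk 3: at line 2 remove [nip] add [vgoz,vkvut,kufzl] -> 8 lines: esv kwnf vgoz vkvut kufzl smt dgqpy drx
Hunk 4: at line 1 remove [kwnf] add [ullg,bxbz] -> 9 lines: esv ullg bxbz vgoz vkvut kufzl smt dgqpy drx
Hunk 5: at line 3 remove [vkvut] add [vzd,ijc] -> 10 lines: esv ullg bxbz vgoz vzd ijc kufzl smt dgqpy drx
Hunk 6: at line 1 remove [bxbz] add [wisg] -> 10 lines: esv ullg wisg vgoz vzd ijc kufzl smt dgqpy drx
Hunk 7: at line 2 remove [wisg,vgoz,vzd] add [reig,dde,hwkk] -> 10 lines: esv ullg reig dde hwkk ijc kufzl smt dgqpy drx
Final line 3: reig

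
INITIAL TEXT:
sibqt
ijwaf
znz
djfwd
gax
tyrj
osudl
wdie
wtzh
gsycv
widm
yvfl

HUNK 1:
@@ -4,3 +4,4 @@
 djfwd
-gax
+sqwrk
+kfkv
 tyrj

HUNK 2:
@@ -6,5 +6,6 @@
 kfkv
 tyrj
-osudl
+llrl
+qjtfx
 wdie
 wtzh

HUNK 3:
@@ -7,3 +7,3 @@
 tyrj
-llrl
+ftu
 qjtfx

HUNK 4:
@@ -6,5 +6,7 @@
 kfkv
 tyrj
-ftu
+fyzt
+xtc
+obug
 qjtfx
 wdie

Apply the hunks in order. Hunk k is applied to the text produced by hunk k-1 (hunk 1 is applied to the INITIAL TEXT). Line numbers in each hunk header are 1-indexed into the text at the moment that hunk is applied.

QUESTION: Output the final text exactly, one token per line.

Hunk 1: at line 4 remove [gax] add [sqwrk,kfkv] -> 13 lines: sibqt ijwaf znz djfwd sqwrk kfkv tyrj osudl wdie wtzh gsycv widm yvfl
Hunk 2: at line 6 remove [osudl] add [llrl,qjtfx] -> 14 lines: sibqt ijwaf znz djfwd sqwrk kfkv tyrj llrl qjtfx wdie wtzh gsycv widm yvfl
Hunk 3: at line 7 remove [llrl] add [ftu] -> 14 lines: sibqt ijwaf znz djfwd sqwrk kfkv tyrj ftu qjtfx wdie wtzh gsycv widm yvfl
Hunk 4: at line 6 remove [ftu] add [fyzt,xtc,obug] -> 16 lines: sibqt ijwaf znz djfwd sqwrk kfkv tyrj fyzt xtc obug qjtfx wdie wtzh gsycv widm yvfl

Answer: sibqt
ijwaf
znz
djfwd
sqwrk
kfkv
tyrj
fyzt
xtc
obug
qjtfx
wdie
wtzh
gsycv
widm
yvfl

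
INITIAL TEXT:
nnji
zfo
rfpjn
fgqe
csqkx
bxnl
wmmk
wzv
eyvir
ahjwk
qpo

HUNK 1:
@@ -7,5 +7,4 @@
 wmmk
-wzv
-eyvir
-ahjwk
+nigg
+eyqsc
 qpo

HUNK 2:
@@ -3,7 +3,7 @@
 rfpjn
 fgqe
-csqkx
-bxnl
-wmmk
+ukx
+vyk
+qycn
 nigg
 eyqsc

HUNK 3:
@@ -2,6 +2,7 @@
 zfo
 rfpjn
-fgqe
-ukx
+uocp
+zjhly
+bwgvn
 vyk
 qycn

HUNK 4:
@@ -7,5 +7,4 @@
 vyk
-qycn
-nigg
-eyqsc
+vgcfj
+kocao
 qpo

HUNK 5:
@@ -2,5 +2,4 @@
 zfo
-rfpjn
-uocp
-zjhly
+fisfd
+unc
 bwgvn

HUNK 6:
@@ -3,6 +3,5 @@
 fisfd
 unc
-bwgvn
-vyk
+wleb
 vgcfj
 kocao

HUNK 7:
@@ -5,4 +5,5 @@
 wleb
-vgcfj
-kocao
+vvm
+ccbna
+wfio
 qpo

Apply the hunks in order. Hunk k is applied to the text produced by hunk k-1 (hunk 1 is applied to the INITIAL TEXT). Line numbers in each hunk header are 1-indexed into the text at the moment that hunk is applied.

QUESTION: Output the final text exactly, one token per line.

Hunk 1: at line 7 remove [wzv,eyvir,ahjwk] add [nigg,eyqsc] -> 10 lines: nnji zfo rfpjn fgqe csqkx bxnl wmmk nigg eyqsc qpo
Hunk 2: at line 3 remove [csqkx,bxnl,wmmk] add [ukx,vyk,qycn] -> 10 lines: nnji zfo rfpjn fgqe ukx vyk qycn nigg eyqsc qpo
Hunk 3: at line 2 remove [fgqe,ukx] add [uocp,zjhly,bwgvn] -> 11 lines: nnji zfo rfpjn uocp zjhly bwgvn vyk qycn nigg eyqsc qpo
Hunk 4: at line 7 remove [qycn,nigg,eyqsc] add [vgcfj,kocao] -> 10 lines: nnji zfo rfpjn uocp zjhly bwgvn vyk vgcfj kocao qpo
Hunk 5: at line 2 remove [rfpjn,uocp,zjhly] add [fisfd,unc] -> 9 lines: nnji zfo fisfd unc bwgvn vyk vgcfj kocao qpo
Hunk 6: at line 3 remove [bwgvn,vyk] add [wleb] -> 8 lines: nnji zfo fisfd unc wleb vgcfj kocao qpo
Hunk 7: at line 5 remove [vgcfj,kocao] add [vvm,ccbna,wfio] -> 9 lines: nnji zfo fisfd unc wleb vvm ccbna wfio qpo

Answer: nnji
zfo
fisfd
unc
wleb
vvm
ccbna
wfio
qpo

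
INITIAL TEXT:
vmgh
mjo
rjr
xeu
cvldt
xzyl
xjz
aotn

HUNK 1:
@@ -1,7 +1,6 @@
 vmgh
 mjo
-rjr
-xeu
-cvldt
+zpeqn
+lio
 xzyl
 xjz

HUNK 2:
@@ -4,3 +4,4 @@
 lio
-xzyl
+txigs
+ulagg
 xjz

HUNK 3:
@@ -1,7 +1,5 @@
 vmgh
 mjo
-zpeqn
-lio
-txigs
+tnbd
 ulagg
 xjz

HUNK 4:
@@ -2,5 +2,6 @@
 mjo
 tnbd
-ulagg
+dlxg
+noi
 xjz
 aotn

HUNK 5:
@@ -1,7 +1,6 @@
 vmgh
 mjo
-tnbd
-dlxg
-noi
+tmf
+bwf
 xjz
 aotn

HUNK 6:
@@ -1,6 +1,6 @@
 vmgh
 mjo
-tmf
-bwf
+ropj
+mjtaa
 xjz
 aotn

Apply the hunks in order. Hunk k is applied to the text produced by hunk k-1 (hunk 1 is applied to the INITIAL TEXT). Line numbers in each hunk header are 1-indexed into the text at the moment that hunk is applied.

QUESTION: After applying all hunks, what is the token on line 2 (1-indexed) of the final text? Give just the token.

Hunk 1: at line 1 remove [rjr,xeu,cvldt] add [zpeqn,lio] -> 7 lines: vmgh mjo zpeqn lio xzyl xjz aotn
Hunk 2: at line 4 remove [xzyl] add [txigs,ulagg] -> 8 lines: vmgh mjo zpeqn lio txigs ulagg xjz aotn
Hunk 3: at line 1 remove [zpeqn,lio,txigs] add [tnbd] -> 6 lines: vmgh mjo tnbd ulagg xjz aotn
Hunk 4: at line 2 remove [ulagg] add [dlxg,noi] -> 7 lines: vmgh mjo tnbd dlxg noi xjz aotn
Hunk 5: at line 1 remove [tnbd,dlxg,noi] add [tmf,bwf] -> 6 lines: vmgh mjo tmf bwf xjz aotn
Hunk 6: at line 1 remove [tmf,bwf] add [ropj,mjtaa] -> 6 lines: vmgh mjo ropj mjtaa xjz aotn
Final line 2: mjo

Answer: mjo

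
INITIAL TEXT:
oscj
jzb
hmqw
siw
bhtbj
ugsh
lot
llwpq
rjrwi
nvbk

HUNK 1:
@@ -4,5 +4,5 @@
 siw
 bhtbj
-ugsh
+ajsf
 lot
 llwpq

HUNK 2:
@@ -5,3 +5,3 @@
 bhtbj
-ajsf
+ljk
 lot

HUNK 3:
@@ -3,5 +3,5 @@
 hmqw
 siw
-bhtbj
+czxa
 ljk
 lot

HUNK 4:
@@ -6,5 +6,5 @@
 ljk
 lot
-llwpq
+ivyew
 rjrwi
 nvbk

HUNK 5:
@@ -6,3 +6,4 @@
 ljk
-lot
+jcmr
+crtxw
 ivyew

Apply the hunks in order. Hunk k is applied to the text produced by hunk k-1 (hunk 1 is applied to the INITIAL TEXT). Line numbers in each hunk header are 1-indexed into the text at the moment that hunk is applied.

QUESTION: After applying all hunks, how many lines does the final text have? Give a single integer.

Hunk 1: at line 4 remove [ugsh] add [ajsf] -> 10 lines: oscj jzb hmqw siw bhtbj ajsf lot llwpq rjrwi nvbk
Hunk 2: at line 5 remove [ajsf] add [ljk] -> 10 lines: oscj jzb hmqw siw bhtbj ljk lot llwpq rjrwi nvbk
Hunk 3: at line 3 remove [bhtbj] add [czxa] -> 10 lines: oscj jzb hmqw siw czxa ljk lot llwpq rjrwi nvbk
Hunk 4: at line 6 remove [llwpq] add [ivyew] -> 10 lines: oscj jzb hmqw siw czxa ljk lot ivyew rjrwi nvbk
Hunk 5: at line 6 remove [lot] add [jcmr,crtxw] -> 11 lines: oscj jzb hmqw siw czxa ljk jcmr crtxw ivyew rjrwi nvbk
Final line count: 11

Answer: 11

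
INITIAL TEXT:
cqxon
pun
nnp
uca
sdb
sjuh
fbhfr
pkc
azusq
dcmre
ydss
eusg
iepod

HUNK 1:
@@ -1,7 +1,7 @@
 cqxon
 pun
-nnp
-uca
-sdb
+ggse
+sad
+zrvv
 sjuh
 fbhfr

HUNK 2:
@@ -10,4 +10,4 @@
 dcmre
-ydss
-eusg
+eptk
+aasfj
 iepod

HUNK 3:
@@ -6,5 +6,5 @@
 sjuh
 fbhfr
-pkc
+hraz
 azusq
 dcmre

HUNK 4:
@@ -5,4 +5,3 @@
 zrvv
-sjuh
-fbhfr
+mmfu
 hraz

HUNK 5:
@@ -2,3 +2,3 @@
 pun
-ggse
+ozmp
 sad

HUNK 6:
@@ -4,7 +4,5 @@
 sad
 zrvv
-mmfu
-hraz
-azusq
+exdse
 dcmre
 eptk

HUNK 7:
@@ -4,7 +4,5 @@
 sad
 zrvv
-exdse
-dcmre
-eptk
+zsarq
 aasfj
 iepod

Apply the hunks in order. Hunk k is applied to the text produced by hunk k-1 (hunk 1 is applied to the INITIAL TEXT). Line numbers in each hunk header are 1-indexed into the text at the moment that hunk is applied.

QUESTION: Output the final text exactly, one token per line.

Answer: cqxon
pun
ozmp
sad
zrvv
zsarq
aasfj
iepod

Derivation:
Hunk 1: at line 1 remove [nnp,uca,sdb] add [ggse,sad,zrvv] -> 13 lines: cqxon pun ggse sad zrvv sjuh fbhfr pkc azusq dcmre ydss eusg iepod
Hunk 2: at line 10 remove [ydss,eusg] add [eptk,aasfj] -> 13 lines: cqxon pun ggse sad zrvv sjuh fbhfr pkc azusq dcmre eptk aasfj iepod
Hunk 3: at line 6 remove [pkc] add [hraz] -> 13 lines: cqxon pun ggse sad zrvv sjuh fbhfr hraz azusq dcmre eptk aasfj iepod
Hunk 4: at line 5 remove [sjuh,fbhfr] add [mmfu] -> 12 lines: cqxon pun ggse sad zrvv mmfu hraz azusq dcmre eptk aasfj iepod
Hunk 5: at line 2 remove [ggse] add [ozmp] -> 12 lines: cqxon pun ozmp sad zrvv mmfu hraz azusq dcmre eptk aasfj iepod
Hunk 6: at line 4 remove [mmfu,hraz,azusq] add [exdse] -> 10 lines: cqxon pun ozmp sad zrvv exdse dcmre eptk aasfj iepod
Hunk 7: at line 4 remove [exdse,dcmre,eptk] add [zsarq] -> 8 lines: cqxon pun ozmp sad zrvv zsarq aasfj iepod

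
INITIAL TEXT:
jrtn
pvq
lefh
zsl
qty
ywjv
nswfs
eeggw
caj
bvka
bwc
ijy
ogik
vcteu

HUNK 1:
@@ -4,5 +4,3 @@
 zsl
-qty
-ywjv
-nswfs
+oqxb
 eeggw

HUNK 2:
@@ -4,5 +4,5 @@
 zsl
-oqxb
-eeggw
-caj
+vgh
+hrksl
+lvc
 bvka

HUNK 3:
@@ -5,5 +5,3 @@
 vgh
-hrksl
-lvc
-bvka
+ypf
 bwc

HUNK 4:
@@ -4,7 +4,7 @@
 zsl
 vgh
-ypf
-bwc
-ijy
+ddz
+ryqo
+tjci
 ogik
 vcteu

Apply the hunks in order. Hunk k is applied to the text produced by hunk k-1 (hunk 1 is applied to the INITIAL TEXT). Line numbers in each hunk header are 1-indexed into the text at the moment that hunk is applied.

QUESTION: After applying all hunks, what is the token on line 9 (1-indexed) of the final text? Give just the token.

Answer: ogik

Derivation:
Hunk 1: at line 4 remove [qty,ywjv,nswfs] add [oqxb] -> 12 lines: jrtn pvq lefh zsl oqxb eeggw caj bvka bwc ijy ogik vcteu
Hunk 2: at line 4 remove [oqxb,eeggw,caj] add [vgh,hrksl,lvc] -> 12 lines: jrtn pvq lefh zsl vgh hrksl lvc bvka bwc ijy ogik vcteu
Hunk 3: at line 5 remove [hrksl,lvc,bvka] add [ypf] -> 10 lines: jrtn pvq lefh zsl vgh ypf bwc ijy ogik vcteu
Hunk 4: at line 4 remove [ypf,bwc,ijy] add [ddz,ryqo,tjci] -> 10 lines: jrtn pvq lefh zsl vgh ddz ryqo tjci ogik vcteu
Final line 9: ogik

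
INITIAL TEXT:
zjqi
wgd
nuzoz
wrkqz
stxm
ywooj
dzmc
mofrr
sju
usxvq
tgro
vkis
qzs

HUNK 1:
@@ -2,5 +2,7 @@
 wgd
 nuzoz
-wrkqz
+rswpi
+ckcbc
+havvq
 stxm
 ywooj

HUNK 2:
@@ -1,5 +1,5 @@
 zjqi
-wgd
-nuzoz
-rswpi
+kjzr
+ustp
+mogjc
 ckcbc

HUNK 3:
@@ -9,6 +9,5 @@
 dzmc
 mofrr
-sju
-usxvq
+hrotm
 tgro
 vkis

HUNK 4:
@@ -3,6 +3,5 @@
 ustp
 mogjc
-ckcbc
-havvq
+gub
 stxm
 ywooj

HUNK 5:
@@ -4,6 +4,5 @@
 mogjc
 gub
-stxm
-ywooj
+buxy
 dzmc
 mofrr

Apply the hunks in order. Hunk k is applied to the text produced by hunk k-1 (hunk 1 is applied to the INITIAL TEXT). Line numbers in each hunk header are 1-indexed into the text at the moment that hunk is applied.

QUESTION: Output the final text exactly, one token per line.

Answer: zjqi
kjzr
ustp
mogjc
gub
buxy
dzmc
mofrr
hrotm
tgro
vkis
qzs

Derivation:
Hunk 1: at line 2 remove [wrkqz] add [rswpi,ckcbc,havvq] -> 15 lines: zjqi wgd nuzoz rswpi ckcbc havvq stxm ywooj dzmc mofrr sju usxvq tgro vkis qzs
Hunk 2: at line 1 remove [wgd,nuzoz,rswpi] add [kjzr,ustp,mogjc] -> 15 lines: zjqi kjzr ustp mogjc ckcbc havvq stxm ywooj dzmc mofrr sju usxvq tgro vkis qzs
Hunk 3: at line 9 remove [sju,usxvq] add [hrotm] -> 14 lines: zjqi kjzr ustp mogjc ckcbc havvq stxm ywooj dzmc mofrr hrotm tgro vkis qzs
Hunk 4: at line 3 remove [ckcbc,havvq] add [gub] -> 13 lines: zjqi kjzr ustp mogjc gub stxm ywooj dzmc mofrr hrotm tgro vkis qzs
Hunk 5: at line 4 remove [stxm,ywooj] add [buxy] -> 12 lines: zjqi kjzr ustp mogjc gub buxy dzmc mofrr hrotm tgro vkis qzs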